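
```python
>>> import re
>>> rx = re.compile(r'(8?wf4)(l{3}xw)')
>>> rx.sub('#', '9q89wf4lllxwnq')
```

'9q89#nq'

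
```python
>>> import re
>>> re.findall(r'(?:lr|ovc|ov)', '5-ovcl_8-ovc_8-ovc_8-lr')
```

['ovc', 'ovc', 'ovc', 'lr']

`|` is ordered: at each position the engine commits to the first alternative that works.
With no groups in the pattern, `findall` gives back each whole match — 4 here.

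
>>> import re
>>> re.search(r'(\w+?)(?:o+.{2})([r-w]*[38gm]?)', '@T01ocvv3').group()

This matches one or more of a word character (lazy) (captured); then one or more of the literal 'o', then exactly 2 of any character (non-capturing group); then zero or more of a character in [r-w], then optionally one of [38gm] (captured).
The match spans [1:9] → 'T01ocvv3'.

'T01ocvv3'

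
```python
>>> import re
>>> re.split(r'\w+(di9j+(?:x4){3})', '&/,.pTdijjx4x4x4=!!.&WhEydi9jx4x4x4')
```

['&/,.pTdijjx4x4x4=!!.&', 'di9jx4x4x4', '']

The pattern matches one or more of a word character; then the literal 'di9', then one or more of the literal 'j', then the literal 'x4' repeated 3 times (captured).
With a capturing group present, the delimiter's captured portion is kept in the result list.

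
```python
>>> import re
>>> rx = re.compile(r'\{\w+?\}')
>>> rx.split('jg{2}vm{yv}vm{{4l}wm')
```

Splitting on the pattern gives 4 pieces.

['jg', 'vm', 'vm{', 'wm']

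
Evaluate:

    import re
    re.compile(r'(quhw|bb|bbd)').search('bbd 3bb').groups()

The match spans [0:2] → 'bb'.
Captured: group 1 = 'bb'.

('bb',)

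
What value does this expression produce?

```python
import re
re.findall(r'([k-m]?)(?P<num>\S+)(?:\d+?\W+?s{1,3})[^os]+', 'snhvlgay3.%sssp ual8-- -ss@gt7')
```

The pattern matches optionally a character in [k-m] (captured); then one or more of a non-whitespace character (captured as 'num'); then one or more of a digit (lazy), then one or more of a non-word character (lazy), then 1 to 3 of the literal 's' (non-capturing group); then one or more of any character except [os].
With 2 capturing groups, `findall` returns a 2-tuple per match.

[('', 'snhvlgay')]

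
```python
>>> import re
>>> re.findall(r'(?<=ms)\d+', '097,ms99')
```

['99']

The lookaround is zero-width — it requires the adjacent text to match without consuming it, so the asserted text isn't part of the match.
Walking the string: at [6:8] → '99'.
`findall` yields the raw match text (1 of them) because the pattern has no groups.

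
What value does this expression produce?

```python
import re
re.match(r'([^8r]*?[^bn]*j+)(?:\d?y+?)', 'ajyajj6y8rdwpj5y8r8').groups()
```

('ajyajj6y8rdwpj',)

Pattern: zero or more of any character except [8r] (lazy), then zero or more of any character except [bn], then one or more of a literal 'j' (captured); then optionally a digit, then one or more of a literal 'y' (lazy) (non-capturing group).
`re.match` only tries the pattern at the start of the string.
The match spans [0:16] → 'ajyajj6y8rdwpj5y'.
Captured: group 1 = 'ajyajj6y8rdwpj'.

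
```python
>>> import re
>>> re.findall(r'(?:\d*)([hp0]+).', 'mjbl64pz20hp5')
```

['p', 'hp']

This matches zero or more of a digit (non-capturing group); then one or more of one of [hp0] (captured); then any character.
Walking the string: at [4:8] match '64pz', group 1 = 'p'; at [8:13] match '20hp5', group 1 = 'hp'.
One capturing group, so `findall` returns just the captured substring from each match — 2 in all.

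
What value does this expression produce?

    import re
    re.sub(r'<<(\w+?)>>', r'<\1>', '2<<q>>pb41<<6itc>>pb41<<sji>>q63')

Matches: at [1:6] → '<<q>>'; at [10:18] → '<<6itc>>'; at [22:29] → '<<sji>>'.
Each match is replaced using the text its own group 1 captured.

'2<q>pb41<6itc>pb41<sji>q63'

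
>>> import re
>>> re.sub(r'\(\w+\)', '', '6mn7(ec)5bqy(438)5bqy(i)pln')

Matches: at [4:8] → '(ec)'; at [12:17] → '(438)'; at [21:24] → '(i)'.
Every occurrence is swapped for ''.

'6mn75bqy5bqypln'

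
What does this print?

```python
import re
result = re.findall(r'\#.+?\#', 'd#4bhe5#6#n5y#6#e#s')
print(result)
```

['#4bhe5#', '#n5y#', '#e#']

Walking the string: at [1:8] → '#4bhe5#'; at [9:14] → '#n5y#'; at [15:18] → '#e#'.
With no groups in the pattern, `findall` gives back each whole match — 3 here.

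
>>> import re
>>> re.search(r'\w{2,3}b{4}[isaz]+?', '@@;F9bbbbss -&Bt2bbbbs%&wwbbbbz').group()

The pattern matches 2 to 3 of a word character, then exactly 4 of a literal 'b'; then one or more of one of [isaz] (lazy).
The `?` after the quantifier makes it lazy — it takes as little as possible before letting the rest of the pattern try.
Unlike `match`, `search` isn't anchored — it looks for the pattern anywhere in the string.
The match spans [3:10] → 'F9bbbbs'.

'F9bbbbs'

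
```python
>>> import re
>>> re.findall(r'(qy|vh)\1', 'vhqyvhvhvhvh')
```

The backreference `\1` re-matches whatever the first group consumed, character for character.
Matches: at [4:8] match 'vhvh', group 1 = 'vh'; at [8:12] match 'vhvh', group 1 = 'vh'.
With a single group, `findall` returns only what that group captured — 2 items.

['vh', 'vh']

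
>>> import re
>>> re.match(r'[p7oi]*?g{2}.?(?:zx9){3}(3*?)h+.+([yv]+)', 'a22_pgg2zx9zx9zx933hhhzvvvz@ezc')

None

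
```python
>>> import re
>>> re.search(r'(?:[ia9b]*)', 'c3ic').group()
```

''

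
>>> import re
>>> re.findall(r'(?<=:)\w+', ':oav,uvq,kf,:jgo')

The lookaround is zero-width — it requires the adjacent text to match without consuming it, so the asserted text isn't part of the match.
Since nothing is captured, `findall` lists the 2 matched substrings directly.

['oav', 'jgo']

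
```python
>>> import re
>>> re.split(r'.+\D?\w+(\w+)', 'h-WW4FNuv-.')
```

['', 'v', '-.']

`re.split` interleaves the captured-group text with the surrounding fragments.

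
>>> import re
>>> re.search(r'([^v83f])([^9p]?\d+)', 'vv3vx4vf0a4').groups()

('x', '4')

The match spans [4:6] → 'x4'.
Captured: group 1 = 'x', group 2 = '4'.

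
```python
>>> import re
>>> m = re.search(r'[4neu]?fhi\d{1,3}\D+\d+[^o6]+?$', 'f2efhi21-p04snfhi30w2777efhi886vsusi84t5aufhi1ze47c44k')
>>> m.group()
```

'efhi886vsusi84t5aufhi1ze47c44k'

Pattern: optionally one of [4neu], then the literal 'fhi', then 1 to 3 of a digit; then one or more of a non-digit, then one or more of a digit, then one or more of any character except [o6] (lazy); then anchored at the end.
`search` walks the string left to right and returns the first match it finds.
The match spans [24:54] → 'efhi886vsusi84t5aufhi1ze47c44k'.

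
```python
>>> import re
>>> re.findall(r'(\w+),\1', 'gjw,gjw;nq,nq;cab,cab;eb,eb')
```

['gjw', 'nq', 'cab', 'eb']

`\1` is not a pattern — it's the concrete string captured by group 1, re-applied verbatim.
Scanning left to right: at [0:7] match 'gjw,gjw', group 1 = 'gjw'; at [8:13] match 'nq,nq', group 1 = 'nq'; at [14:21] match 'cab,cab', group 1 = 'cab'; at [22:27] match 'eb,eb', group 1 = 'eb'.
Because there's exactly one group, `findall` drops the full match and keeps group 1 from each hit.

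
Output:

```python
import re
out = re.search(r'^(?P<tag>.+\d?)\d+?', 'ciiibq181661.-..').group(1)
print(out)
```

The pattern matches anchored at the start of the string; then one or more of any character, then optionally a digit (captured as 'tag'); then one or more of a digit (lazy).
`re.search` scans for the first position where the pattern succeeds.
The match spans [0:12] → 'ciiibq181661'.
Captured: group 1 = 'ciiibq18166'.

ciiibq18166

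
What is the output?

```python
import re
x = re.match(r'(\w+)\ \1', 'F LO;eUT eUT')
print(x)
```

A backreference is literal: `\1` must see the identical characters the first group matched.
`re.match` only tries the pattern at the start of the string.
Here the pattern fails at index 0, so the call returns None.

None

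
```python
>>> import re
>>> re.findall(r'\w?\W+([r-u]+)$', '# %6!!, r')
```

['r']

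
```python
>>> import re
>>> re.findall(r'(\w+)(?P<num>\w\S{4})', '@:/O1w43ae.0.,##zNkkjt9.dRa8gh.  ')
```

Pattern: one or more of a word character (captured); then a word character, then exactly 4 of a non-whitespace character (captured as 'num').
Walking the string: at [3:14] match 'O1w43ae.0.,', groups = ('O1w43a', 'e.0.,'); at [16:27] match 'zNkkjt9.dRa', groups = ('zNkkjt', '9.dRa').
`findall` packs the 2 group values into a tuple for every match.

[('O1w43a', 'e.0.,'), ('zNkkjt', '9.dRa')]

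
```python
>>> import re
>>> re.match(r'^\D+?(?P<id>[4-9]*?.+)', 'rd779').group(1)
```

'd779'

The match spans [0:5] → 'rd779'.
Captured: group 1 = 'd779'.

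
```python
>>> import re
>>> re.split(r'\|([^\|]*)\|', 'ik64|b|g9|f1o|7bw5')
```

['ik64', 'b', 'g9', 'f1o', '7bw5']

`re.split` interleaves the captured-group text with the surrounding fragments.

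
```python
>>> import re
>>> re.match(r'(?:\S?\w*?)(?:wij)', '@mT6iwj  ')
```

`re.match` won't scan ahead — the pattern has to work from the very first character.
Here the string doesn't start with a match, so the call returns None.

None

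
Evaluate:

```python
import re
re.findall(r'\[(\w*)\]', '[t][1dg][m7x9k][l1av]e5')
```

Because there's exactly one group, `findall` drops the full match and keeps group 1 from each hit.

['t', '1dg', 'm7x9k', 'l1av']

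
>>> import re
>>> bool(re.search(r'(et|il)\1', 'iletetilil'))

`\1` has to match the exact text group 1 already captured.
Unlike `match`, `search` isn't anchored — it looks for the pattern anywhere in the string.
The match spans [2:6] → 'etet'.
Captured: group 1 = 'et'.

True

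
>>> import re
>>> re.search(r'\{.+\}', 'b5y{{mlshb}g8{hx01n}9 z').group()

'{{mlshb}g8{hx01n}'

Unlike `match`, `search` isn't anchored — it looks for the pattern anywhere in the string.
The match spans [3:20] → '{{mlshb}g8{hx01n}'.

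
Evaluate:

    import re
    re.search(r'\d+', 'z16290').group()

This matches one or more of a digit.
`re.search` scans for the first position where the pattern succeeds.
The match spans [1:6] → '16290'.

'16290'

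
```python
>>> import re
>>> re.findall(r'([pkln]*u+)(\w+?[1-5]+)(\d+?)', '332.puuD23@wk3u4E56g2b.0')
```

The pattern matches zero or more of one of [pkln], then one or more of a literal 'u' (captured); then one or more of a word character (lazy), then one or more of a character in [1-5] (captured); then one or more of a digit (lazy) (captured).
Multiple groups make `findall` return tuples — one 3-tuple for each match.

[('puu', 'D2', '3'), ('u', '4E5', '6')]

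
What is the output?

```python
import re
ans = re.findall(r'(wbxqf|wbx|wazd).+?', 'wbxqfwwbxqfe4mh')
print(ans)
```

The regex engine tests alternatives in the order written; an earlier branch that matches wins even if a later one would match more.
Scanning left to right: at [0:6] match 'wbxqfw', group 1 = 'wbxqf'; at [6:12] match 'wbxqfe', group 1 = 'wbxqf'.
`findall` collects group 1 from each match (2 total).

['wbxqf', 'wbxqf']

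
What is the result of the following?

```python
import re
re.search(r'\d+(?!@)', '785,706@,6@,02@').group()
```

'785'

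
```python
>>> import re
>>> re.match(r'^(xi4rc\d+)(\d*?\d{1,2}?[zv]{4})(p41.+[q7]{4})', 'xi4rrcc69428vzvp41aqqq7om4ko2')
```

None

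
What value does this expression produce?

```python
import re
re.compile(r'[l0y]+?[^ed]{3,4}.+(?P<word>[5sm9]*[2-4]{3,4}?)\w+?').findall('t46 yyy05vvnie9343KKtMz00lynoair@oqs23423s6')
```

['423']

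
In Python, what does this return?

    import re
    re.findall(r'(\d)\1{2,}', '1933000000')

`\1` is not a pattern — it's the concrete string captured by group 1, re-applied verbatim.
Scanning left to right: at [4:10] match '000000', group 1 = '0'.
One capturing group, so `findall` returns just the captured substring from the one match — 1 in all.

['0']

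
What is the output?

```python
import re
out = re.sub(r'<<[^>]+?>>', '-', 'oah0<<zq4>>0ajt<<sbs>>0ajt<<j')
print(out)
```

oah0-0ajt-0ajt<<j

Matches: at [4:11] → '<<zq4>>'; at [15:22] → '<<sbs>>'.
`sub` substitutes '-' at each match site.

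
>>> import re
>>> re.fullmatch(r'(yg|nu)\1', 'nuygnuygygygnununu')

`\1` has to match the exact text group 1 already captured.
`re.fullmatch` is like wrapping the pattern in `^…$` (in single-line mode).
Here there's no way to consume every character, so the call returns None.

None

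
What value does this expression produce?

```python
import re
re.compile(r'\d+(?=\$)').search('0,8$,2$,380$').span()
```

Lookahead/lookbehind check context without consuming it, so the matched span excludes the asserted characters.
The match spans [2:3] → '8'.

(2, 3)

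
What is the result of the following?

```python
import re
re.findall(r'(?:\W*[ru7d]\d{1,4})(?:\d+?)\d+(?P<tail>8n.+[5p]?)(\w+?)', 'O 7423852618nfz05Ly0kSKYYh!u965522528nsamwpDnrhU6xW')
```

[('8nfz05Ly0kSKYYh!u965522528nsamwpDnrhU6x', 'W')]

2 groups means the one result is a tuple of 2 captured strings — 1 here.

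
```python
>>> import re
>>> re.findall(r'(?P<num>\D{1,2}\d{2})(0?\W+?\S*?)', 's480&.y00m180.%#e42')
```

Pattern: 1 to 2 of a non-digit, then exactly 2 of a digit (captured as 'num'); then optionally a literal '0', then one or more of a non-word character (lazy), then zero or more of a non-whitespace character (lazy) (captured).
Walking the string: at [0:5] match 's480&', groups = ('s48', '0&'); at [9:14] match 'm180.', groups = ('m18', '0.').
`findall` packs the 2 group values into a tuple for every match.

[('s48', '0&'), ('m18', '0.')]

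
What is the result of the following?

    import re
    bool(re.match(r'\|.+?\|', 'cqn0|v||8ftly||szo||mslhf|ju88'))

False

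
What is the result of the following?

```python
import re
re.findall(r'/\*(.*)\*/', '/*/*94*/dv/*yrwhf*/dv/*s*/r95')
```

['/*94*/dv/*yrwhf*/dv/*s']

Scanning left to right: at [0:26] match '/*/*94*/dv/*yrwhf*/dv/*s*/', group 1 = '/*94*/dv/*yrwhf*/dv/*s'.
Because there's exactly one group, `findall` drops the full match and keeps group 1 from the one hit.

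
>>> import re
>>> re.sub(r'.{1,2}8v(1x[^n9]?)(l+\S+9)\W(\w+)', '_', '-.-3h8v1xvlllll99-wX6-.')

'-.-_-.'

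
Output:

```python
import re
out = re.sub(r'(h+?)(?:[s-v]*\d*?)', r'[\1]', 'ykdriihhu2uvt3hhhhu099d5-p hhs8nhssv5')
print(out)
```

Pattern: one or more of a literal 'h' (lazy) (captured); then zero or more of a character in [s-v], then zero or more of a digit (lazy) (non-capturing group).
A `+?`/`*?`/`{m,n}?` starts at its minimum and grows only as far as needed for what follows to match.
Matches: at [6:7] → 'h'; at [7:9] → 'hu'; at [14:15] → 'h'; at [15:16] → 'h'; at [16:17] → 'h'; ….
The replacement refers to a captured group, so each match is rewritten using its own captured text.

ykdrii[h][h]2uvt3[h][h][h][h]099d5-p [h][h]8n[h]5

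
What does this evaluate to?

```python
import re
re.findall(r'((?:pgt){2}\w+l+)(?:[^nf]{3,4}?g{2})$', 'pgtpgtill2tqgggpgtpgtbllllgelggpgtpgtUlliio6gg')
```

The pattern matches the literal 'pgt' repeated 2 times, then one or more of a word character, then one or more of a literal 'l' (captured); then 3 to 4 of any character except [nf] (lazy), then exactly 2 of the literal 'g' (non-capturing group); then anchored at the end.
Walking the string: at [0:46] match 'pgtpgtill2tqgggpgtpgtbllllgelggpgtpgtUlliio6gg', group 1 = 'pgtpgtill2tqgggpgtpgtbllllgelggpgtpgtUll'.
One capturing group, so `findall` returns just the captured substring from the one match — 1 in all.

['pgtpgtill2tqgggpgtpgtbllllgelggpgtpgtUll']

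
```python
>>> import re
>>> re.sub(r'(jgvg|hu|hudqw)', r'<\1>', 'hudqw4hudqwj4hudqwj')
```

'<hu>dqw4<hu>dqwj4<hu>dqwj'

The regex engine tests alternatives in the order written; an earlier branch that matches wins even if a later one would match more.
`\1` in the replacement pulls in group 1's text for each match.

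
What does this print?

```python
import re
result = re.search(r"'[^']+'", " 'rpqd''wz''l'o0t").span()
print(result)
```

(1, 7)

The match spans [1:7] → "'rpqd'".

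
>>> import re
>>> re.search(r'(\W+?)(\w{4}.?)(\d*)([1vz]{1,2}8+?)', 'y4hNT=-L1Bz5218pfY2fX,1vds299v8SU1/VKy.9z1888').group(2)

'L1Bz5'

The pattern matches one or more of a non-word character (lazy) (captured); then exactly 4 of a word character, then optionally any character (captured); then zero or more of a digit (captured); then 1 to 2 of one of [1vz], then one or more of the literal '8' (lazy) (captured).
Unlike `match`, `search` isn't anchored — it looks for the pattern anywhere in the string.
The match spans [5:15] → '=-L1Bz5218'.
Captured: group 1 = '=-', group 2 = 'L1Bz5', group 3 = '2', group 4 = '18'.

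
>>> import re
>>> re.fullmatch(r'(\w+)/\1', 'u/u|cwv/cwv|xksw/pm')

`re.fullmatch` requires the pattern to consume the entire string.
Here the pattern can't cover the whole string, so the call returns None.

None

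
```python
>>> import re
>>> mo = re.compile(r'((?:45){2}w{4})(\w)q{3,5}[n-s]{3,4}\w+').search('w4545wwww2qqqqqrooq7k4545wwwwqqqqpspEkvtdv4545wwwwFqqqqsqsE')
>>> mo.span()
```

This matches the literal '45' repeated 2 times, then exactly 4 of a literal 'w' (captured); then a word character (captured); then 3 to 5 of a literal 'q', then 3 to 4 of a character in [n-s], then one or more of a word character.
`re.search` tries every starting position until one works.
The match spans [1:59] → '4545wwww2qqqqqrooq7k4545wwwwqqqqpspEkvtdv4545wwwwFqqqqsqsE'.
Captured: group 1 = '4545wwww', group 2 = '2'.

(1, 59)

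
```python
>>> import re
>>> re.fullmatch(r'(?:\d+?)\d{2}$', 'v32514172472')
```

`fullmatch` succeeds only if the pattern covers the string from start to end.
Here there's no way to consume every character, so the call returns None.

None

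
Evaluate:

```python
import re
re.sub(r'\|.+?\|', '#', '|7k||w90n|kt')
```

A non-greedy quantifier consumes as few characters as it can — just enough that the remainder of the pattern still matches from where it stops; whatever follows it matches normally.
Matches: at [0:4] → '|7k|'; at [4:10] → '|w90n|'.
Each match is replaced by '#'.

'##kt'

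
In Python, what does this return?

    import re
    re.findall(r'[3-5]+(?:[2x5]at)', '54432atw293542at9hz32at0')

Pattern: one or more of a character in [3-5]; then one of [2x5], then the literal 'at' (non-capturing group).
`findall` yields the raw match text (3 of them) because the pattern has no groups.

['54432at', '3542at', '32at']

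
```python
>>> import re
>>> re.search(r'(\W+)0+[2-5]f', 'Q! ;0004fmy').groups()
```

('! ;',)

The match spans [1:9] → '! ;0004f'.
Captured: group 1 = '! ;'.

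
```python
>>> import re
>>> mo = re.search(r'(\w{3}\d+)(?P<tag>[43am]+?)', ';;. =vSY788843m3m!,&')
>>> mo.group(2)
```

The match spans [5:15] → 'vSY788843m'.
Captured: group 1 = 'vSY788843', group 2 = 'm'.

'm'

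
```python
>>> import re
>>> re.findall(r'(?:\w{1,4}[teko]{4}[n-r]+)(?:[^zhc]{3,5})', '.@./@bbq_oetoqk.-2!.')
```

['bbq_oetoqk.-2!']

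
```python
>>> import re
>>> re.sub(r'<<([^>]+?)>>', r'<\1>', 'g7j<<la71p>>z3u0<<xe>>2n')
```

The replacement refers to a captured group, so each match is rewritten using its own captured text.

'g7j<la71p>z3u0<xe>2n'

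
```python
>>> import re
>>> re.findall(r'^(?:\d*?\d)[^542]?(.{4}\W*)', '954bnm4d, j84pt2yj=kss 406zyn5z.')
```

['54bn']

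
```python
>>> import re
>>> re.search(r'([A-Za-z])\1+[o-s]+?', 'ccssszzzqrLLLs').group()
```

'ccs'

A backreference is literal: `\1` must see the identical characters the first group matched.
`re.search` scans for the first position where the pattern succeeds.
The match spans [0:3] → 'ccs'.
Captured: group 1 = 'c'.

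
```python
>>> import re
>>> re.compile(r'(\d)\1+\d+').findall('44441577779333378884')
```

['4']

`\1` is not a pattern — it's the concrete string captured by group 1, re-applied verbatim.
Walking the string: at [0:20] match '44441577779333378884', group 1 = '4'.
One capturing group, so `findall` returns just the captured substring from the one match — 1 in all.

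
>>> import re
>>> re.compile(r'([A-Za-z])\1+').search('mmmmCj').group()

`\1` is not a pattern — it's the concrete string captured by group 1, re-applied verbatim.
`re.search` scans for the first position where the pattern succeeds.
The match spans [0:4] → 'mmmm'.
Captured: group 1 = 'm'.

'mmmm'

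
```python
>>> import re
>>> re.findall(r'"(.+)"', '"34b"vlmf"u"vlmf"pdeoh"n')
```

['34b"vlmf"u"vlmf"pdeoh']

With a single group, `findall` returns only what that group captured — 1 item.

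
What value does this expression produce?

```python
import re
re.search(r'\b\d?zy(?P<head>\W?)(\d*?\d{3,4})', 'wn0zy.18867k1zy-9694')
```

None

Here nothing in the string fits, so the call returns None.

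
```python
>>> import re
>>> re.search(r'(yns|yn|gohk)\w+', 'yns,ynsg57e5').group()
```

`re.search` tries every starting position until one works.
The match spans [0:3] → 'yns'.
Captured: group 1 = 'yn'.

'yns'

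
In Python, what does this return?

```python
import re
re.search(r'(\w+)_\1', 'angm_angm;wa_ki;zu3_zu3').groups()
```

('angm',)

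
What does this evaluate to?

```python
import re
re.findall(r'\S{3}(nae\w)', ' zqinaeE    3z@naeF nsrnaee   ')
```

`findall` collects group 1 from each match (3 total).

['naeE', 'naeF', 'naee']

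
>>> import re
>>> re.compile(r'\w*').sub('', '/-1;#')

The pattern matches zero or more of a word character.
Matches: at [0:0] → ''; at [1:1] → ''; at [2:3] → '1'; at [3:3] → ''; at [4:4] → ''; ….
Each match is replaced by ''.

'/-;#'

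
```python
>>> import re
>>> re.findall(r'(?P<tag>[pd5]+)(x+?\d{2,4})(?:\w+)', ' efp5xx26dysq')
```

[('p5', 'xx26')]

Pattern: one or more of one of [pd5] (captured as 'tag'); then one or more of a literal 'x' (lazy), then 2 to 4 of a digit (captured); then one or more of a word character (non-capturing group).
Matches: at [3:13] match 'p5xx26dysq', groups = ('p5', 'xx26').
`findall` packs the 2 group values into a tuple for every match.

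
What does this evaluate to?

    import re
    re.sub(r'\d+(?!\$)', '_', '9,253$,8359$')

'_,_3$,_9$'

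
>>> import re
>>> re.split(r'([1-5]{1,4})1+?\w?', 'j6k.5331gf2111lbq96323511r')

The `?` after the quantifier makes it lazy — it takes as little as possible before letting the rest of the pattern try.
`re.split` interleaves the captured-group text with the surrounding fragments.

['j6k.', '533', 'f', '211', 'bq96', '3235', 'r']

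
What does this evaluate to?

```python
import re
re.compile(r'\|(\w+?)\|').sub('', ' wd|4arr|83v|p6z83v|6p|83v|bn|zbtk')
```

Each match is replaced by ''.

' wd83v6pbn|zbtk'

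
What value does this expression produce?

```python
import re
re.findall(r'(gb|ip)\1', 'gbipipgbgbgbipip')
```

['ip', 'gb', 'ip']

After group 1 captures some text, `\1` only succeeds where that same text appears again.
`findall` collects group 1 from each match (3 total).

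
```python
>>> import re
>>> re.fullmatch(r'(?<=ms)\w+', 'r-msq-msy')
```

None

`fullmatch` succeeds only if the pattern covers the string from start to end.
Here the string isn't matched end-to-end, so the call returns None.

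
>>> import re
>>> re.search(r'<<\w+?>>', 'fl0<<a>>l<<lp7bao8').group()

'<<a>>'

`re.search` scans for the first position where the pattern succeeds.
The match spans [3:8] → '<<a>>'.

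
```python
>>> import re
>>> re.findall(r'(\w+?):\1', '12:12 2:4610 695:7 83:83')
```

['12', '83']

A backreference is literal: `\1` must see the identical characters the first group matched.
With a single group, `findall` returns only what that group captured — 2 items.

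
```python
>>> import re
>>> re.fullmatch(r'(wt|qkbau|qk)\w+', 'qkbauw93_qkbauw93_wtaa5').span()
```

`re.fullmatch` is like wrapping the pattern in `^…$` (in single-line mode).
The match spans [0:23] → 'qkbauw93_qkbauw93_wtaa5'.
Captured: group 1 = 'qkbau'.

(0, 23)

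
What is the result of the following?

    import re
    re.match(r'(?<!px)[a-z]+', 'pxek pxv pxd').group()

'pxek'

`re.match` only tries the pattern at the start of the string.
The match spans [0:4] → 'pxek'.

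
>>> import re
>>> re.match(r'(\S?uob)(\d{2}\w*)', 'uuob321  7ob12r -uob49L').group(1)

'uuob'

The match spans [0:7] → 'uuob321'.
Captured: group 1 = 'uuob', group 2 = '321'.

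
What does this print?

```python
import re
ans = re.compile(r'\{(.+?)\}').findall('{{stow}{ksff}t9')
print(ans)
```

['{stow', 'ksff']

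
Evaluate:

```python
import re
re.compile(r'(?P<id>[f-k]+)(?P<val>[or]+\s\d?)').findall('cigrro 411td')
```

This matches one or more of a character in [f-k] (captured as 'id'); then one or more of one of [or], then whitespace, then optionally a digit (captured as 'val').
Matches: at [1:8] match 'igrro 4', groups = ('ig', 'rro 4').
Multiple groups make `findall` return tuples — one 2-tuple for the one match.

[('ig', 'rro 4')]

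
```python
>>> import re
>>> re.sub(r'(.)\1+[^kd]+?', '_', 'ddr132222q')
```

'_13_'

The backreference `\1` re-matches whatever the first group consumed, character for character.
Matches: at [0:3] → 'ddr'; at [5:10] → '2222q'.
`sub` substitutes '_' at each match site.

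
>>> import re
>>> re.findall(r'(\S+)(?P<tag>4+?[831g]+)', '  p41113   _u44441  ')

The pattern matches one or more of a non-whitespace character (captured); then one or more of a literal '4' (lazy), then one or more of one of [831g] (captured as 'tag').
Walking the string: at [2:8] match 'p41113', groups = ('p', '41113'); at [11:18] match '_u44441', groups = ('_u444', '41').
With 2 capturing groups, `findall` returns a 2-tuple per match.

[('p', '41113'), ('_u444', '41')]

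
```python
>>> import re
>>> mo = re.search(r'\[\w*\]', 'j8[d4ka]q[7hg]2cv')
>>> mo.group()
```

'[d4ka]'

The match spans [2:8] → '[d4ka]'.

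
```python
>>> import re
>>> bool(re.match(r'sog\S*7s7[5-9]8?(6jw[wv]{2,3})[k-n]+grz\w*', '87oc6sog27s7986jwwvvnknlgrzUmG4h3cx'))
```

This matches the literal 'sog', then zero or more of a non-whitespace character; then the literal '7s7', then a character in [5-9], then optionally the literal '8'; then the literal '6jw', then 2 to 3 of one of [wv] (captured); then one or more of a character in [k-n], then the literal 'grz', then zero or more of a word character.
With `match`, the pattern is implicitly anchored at the beginning.
Here the pattern fails at index 0, so the call returns None, and `bool(None)` is False.

False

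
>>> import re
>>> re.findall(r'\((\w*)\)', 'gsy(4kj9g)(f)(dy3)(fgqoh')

['4kj9g', 'f', 'dy3']

Scanning left to right: at [3:10] match '(4kj9g)', group 1 = '4kj9g'; at [10:13] match '(f)', group 1 = 'f'; at [13:18] match '(dy3)', group 1 = 'dy3'.
One capturing group, so `findall` returns just the captured substring from each match — 3 in all.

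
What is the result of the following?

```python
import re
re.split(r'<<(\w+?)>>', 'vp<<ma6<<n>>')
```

['vp<<ma6', 'n', '']

Matches to split on: at [7:12] → '<<n>>'.
Because the pattern has a capturing group, `split` also inserts each captured text between the pieces.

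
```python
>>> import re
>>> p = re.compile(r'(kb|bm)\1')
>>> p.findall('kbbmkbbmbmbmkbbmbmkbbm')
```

['bm', 'bm']

`\1` has to match the exact text group 1 already captured.
Matches: at [6:10] match 'bmbm', group 1 = 'bm'; at [14:18] match 'bmbm', group 1 = 'bm'.
One capturing group, so `findall` returns just the captured substring from each match — 2 in all.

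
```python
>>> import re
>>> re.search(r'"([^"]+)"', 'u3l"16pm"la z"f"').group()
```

`re.search` scans for the first position where the pattern succeeds.
The match spans [3:9] → '"16pm"'.
Captured: group 1 = '16pm'.

'"16pm"'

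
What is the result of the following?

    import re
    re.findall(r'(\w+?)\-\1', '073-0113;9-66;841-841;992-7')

['841']

A backreference is literal: `\1` must see the identical characters the first group matched.
Scanning left to right: at [14:21] match '841-841', group 1 = '841'.
`findall` collects group 1 from the one match (1 total).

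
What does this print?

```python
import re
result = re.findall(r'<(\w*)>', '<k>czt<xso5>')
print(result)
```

Scanning left to right: at [0:3] match '<k>', group 1 = 'k'; at [6:12] match '<xso5>', group 1 = 'xso5'.
One capturing group, so `findall` returns just the captured substring from each match — 2 in all.

['k', 'xso5']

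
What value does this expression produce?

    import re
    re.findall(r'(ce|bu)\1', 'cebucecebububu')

['ce', 'bu']

`\1` has to match the exact text group 1 already captured.
`findall` collects group 1 from each match (2 total).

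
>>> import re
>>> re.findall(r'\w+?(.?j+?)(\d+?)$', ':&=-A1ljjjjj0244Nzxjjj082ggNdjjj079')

The pattern matches one or more of a word character (lazy); then optionally any character, then one or more of a literal 'j' (lazy) (captured); then one or more of a digit (lazy) (captured); then anchored at the end.
A non-greedy quantifier consumes as few characters as it can — just enough that the remainder of the pattern still matches from where it stops; whatever follows it matches normally.
Walking the string: at [4:35] match 'A1ljjjjj0244Nzxjjj082ggNdjjj079', groups = ('djjj', '079').
`findall` packs the 2 group values into a tuple for every match.

[('djjj', '079')]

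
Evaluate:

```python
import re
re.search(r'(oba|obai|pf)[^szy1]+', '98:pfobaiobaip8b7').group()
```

'pfobaiobaip8b7'

The match spans [3:17] → 'pfobaiobaip8b7'.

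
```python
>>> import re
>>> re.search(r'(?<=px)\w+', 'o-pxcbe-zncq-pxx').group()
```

The lookaround is zero-width — it requires the adjacent text to match without consuming it, so the asserted text isn't part of the match.
`re.search` scans for the first position where the pattern succeeds.
The match spans [4:7] → 'cbe'.

'cbe'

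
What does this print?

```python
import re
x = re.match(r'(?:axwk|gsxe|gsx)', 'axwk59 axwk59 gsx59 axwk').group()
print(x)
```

axwk

`re.match` only tries the pattern at the start of the string.
The match spans [0:4] → 'axwk'.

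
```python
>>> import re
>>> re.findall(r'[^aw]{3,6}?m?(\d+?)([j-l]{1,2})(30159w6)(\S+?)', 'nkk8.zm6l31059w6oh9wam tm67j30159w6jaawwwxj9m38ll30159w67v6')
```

Pattern: 3 to 6 of any character except [aw] (lazy), then optionally the literal 'm'; then one or more of a digit (lazy) (captured); then 1 to 2 of a character in [j-l] (captured); then the literal '30', then the literal '15', then the literal '9w6' (captured); then one or more of a non-whitespace character (lazy) (captured).
With the lazy modifier that quantifier settles for the fewest repetitions that let the rest of the pattern succeed (the atoms after it are unaffected and can still be greedy).
Walking the string: at [21:36] match 'm tm67j30159w6j', groups = ('67', 'j', '30159w6', 'j'); at [41:57] match 'xj9m38ll30159w67', groups = ('38', 'll', '30159w6', '7').
`findall` packs the 4 group values into a tuple for every match.

[('67', 'j', '30159w6', 'j'), ('38', 'll', '30159w6', '7')]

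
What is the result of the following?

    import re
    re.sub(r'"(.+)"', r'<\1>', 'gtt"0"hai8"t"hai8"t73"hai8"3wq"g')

'gtt<0"hai8"t"hai8"t73"hai8"3wq>g'

Matches: at [3:31] → '"0"hai8"t"hai8"t73"hai8"3wq"'.
`\1` in the replacement pulls in group 1's text for each match.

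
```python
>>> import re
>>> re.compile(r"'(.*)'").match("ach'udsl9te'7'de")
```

`re.match` only tries the pattern at the start of the string.
Here the string doesn't start with a match, so the call returns None.

None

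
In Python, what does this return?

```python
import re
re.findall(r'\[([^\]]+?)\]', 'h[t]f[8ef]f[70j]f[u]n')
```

['t', '8ef', '70j', 'u']

With a single group, `findall` returns only what that group captured — 4 items.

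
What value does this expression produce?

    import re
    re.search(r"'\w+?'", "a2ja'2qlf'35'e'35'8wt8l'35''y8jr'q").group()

"'2qlf'"

`re.search` scans for the first position where the pattern succeeds.
The match spans [4:10] → "'2qlf'".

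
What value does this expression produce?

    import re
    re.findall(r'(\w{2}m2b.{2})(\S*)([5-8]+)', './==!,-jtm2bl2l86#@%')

[('jtm2bl2', 'l8', '6')]

The pattern matches exactly 2 of a word character, then the literal 'm2b', then exactly 2 of any character (captured); then zero or more of a non-whitespace character (captured); then one or more of a character in [5-8] (captured).
Scanning left to right: at [7:17] match 'jtm2bl2l86', groups = ('jtm2bl2', 'l8', '6').
With 3 capturing groups, `findall` returns a 3-tuple per match.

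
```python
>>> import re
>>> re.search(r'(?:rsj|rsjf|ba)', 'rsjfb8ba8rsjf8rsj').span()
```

(0, 3)

Alternation tries branches left to right and keeps the first one that lets the overall match succeed at that position.
The match spans [0:3] → 'rsj'.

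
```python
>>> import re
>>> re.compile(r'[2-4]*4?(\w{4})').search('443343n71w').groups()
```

('n71w',)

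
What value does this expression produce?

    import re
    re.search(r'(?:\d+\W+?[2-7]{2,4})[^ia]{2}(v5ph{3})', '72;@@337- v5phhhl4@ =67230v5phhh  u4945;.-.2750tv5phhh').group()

Pattern: one or more of a digit, then one or more of a non-word character (lazy), then 2 to 4 of a character in [2-7] (non-capturing group); then exactly 2 of any character except [ia]; then the literal 'v5p', then exactly 3 of a literal 'h' (captured).
The match spans [0:16] → '72;@@337- v5phhh'.

'72;@@337- v5phhh'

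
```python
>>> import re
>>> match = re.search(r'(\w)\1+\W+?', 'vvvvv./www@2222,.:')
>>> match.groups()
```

The match spans [0:6] → 'vvvvv.'.
Captured: group 1 = 'v'.

('v',)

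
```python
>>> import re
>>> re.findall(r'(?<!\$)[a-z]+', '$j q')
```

['q']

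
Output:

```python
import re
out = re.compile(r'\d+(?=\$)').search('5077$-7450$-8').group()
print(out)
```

5077

Lookahead/lookbehind check context without consuming it, so the matched span excludes the asserted characters.
The match spans [0:4] → '5077'.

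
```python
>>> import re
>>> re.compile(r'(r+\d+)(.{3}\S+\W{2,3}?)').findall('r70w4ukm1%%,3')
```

[('r70', 'w4ukm1%%,')]

Pattern: one or more of the literal 'r', then one or more of a digit (captured); then exactly 3 of any character, then one or more of a non-whitespace character, then 2 to 3 of a non-word character (lazy) (captured).
Scanning left to right: at [0:12] match 'r70w4ukm1%%,', groups = ('r70', 'w4ukm1%%,').
With 2 capturing groups, `findall` returns a 2-tuple per match.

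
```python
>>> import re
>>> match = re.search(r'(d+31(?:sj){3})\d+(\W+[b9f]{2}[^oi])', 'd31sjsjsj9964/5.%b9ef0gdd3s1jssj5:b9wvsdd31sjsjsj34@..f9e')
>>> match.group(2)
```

The pattern matches one or more of a literal 'd', then the literal '31', then the literal 'sj' repeated 3 times (captured); then one or more of a digit; then one or more of a non-word character, then exactly 2 of one of [b9f], then any character except [oi] (captured).
`re.search` tries every starting position until one works.
The match spans [39:57] → 'dd31sjsjsj34@..f9e'.
Captured: group 1 = 'dd31sjsjsj', group 2 = '@..f9e'.

'@..f9e'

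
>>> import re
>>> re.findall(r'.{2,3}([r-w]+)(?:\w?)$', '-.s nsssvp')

['sssv']

This matches 2 to 3 of any character; then one or more of a character in [r-w] (captured); then optionally a word character (non-capturing group); then anchored at the end.
Matches: at [2:10] match 's nsssvp', group 1 = 'sssv'.
With a single group, `findall` returns only what that group captured — 1 item.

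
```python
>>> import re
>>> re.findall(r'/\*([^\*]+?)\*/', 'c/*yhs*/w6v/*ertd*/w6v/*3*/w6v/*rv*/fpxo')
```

Matches: at [1:8] match '/*yhs*/', group 1 = 'yhs'; at [11:19] match '/*ertd*/', group 1 = 'ertd'; at [22:27] match '/*3*/', group 1 = '3'; at [30:36] match '/*rv*/', group 1 = 'rv'.
One capturing group, so `findall` returns just the captured substring from each match — 4 in all.

['yhs', 'ertd', '3', 'rv']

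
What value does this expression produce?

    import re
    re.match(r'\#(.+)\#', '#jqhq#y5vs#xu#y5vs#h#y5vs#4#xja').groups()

('jqhq#y5vs#xu#y5vs#h#y5vs#4',)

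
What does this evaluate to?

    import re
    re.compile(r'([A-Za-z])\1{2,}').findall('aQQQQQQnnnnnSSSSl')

['Q', 'n', 'S']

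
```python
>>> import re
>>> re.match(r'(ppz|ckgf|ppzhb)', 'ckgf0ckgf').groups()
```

`re.match` won't scan ahead — the pattern has to work from the very first character.
The match spans [0:4] → 'ckgf'.
Captured: group 1 = 'ckgf'.

('ckgf',)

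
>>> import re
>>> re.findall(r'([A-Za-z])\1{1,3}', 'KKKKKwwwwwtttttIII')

A backreference is literal: `\1` must see the identical characters the first group matched.
With a single group, `findall` returns only what that group captured — 4 items.

['K', 'w', 't', 'I']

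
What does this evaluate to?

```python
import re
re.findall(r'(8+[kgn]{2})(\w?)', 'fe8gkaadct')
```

This matches one or more of a literal '8', then exactly 2 of one of [kgn] (captured); then optionally a word character (captured).
Scanning left to right: at [2:6] match '8gka', groups = ('8gk', 'a').
With 2 capturing groups, `findall` returns a 2-tuple per match.

[('8gk', 'a')]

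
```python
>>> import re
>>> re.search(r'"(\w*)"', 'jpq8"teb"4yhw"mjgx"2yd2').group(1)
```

'teb'

The match spans [4:9] → '"teb"'.
Captured: group 1 = 'teb'.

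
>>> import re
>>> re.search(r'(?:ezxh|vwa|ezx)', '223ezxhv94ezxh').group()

Branches in `(...|...)` are attempted left-to-right; the first branch that allows the whole pattern to succeed is taken.
`re.search` tries every starting position until one works.
The match spans [3:7] → 'ezxh'.

'ezxh'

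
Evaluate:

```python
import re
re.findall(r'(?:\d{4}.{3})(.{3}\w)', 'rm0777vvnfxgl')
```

['fxgl']

Pattern: exactly 4 of a digit, then exactly 3 of any character (non-capturing group); then exactly 3 of any character, then a word character (captured).
Scanning left to right: at [2:13] match '0777vvnfxgl', group 1 = 'fxgl'.
`findall` collects group 1 from the one match (1 total).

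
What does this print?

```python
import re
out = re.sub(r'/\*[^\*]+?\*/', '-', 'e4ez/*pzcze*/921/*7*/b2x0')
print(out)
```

Matches: at [4:13] → '/*pzcze*/'; at [16:21] → '/*7*/'.
Each match is replaced by '-'.

e4ez-921-b2x0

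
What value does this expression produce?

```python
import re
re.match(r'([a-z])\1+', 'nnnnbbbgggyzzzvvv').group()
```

'nnnn'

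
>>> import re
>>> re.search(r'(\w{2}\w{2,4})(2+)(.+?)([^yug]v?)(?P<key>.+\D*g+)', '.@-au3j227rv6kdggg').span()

This matches exactly 2 of a word character, then 2 to 4 of a word character (captured); then one or more of a literal '2' (captured); then one or more of any character (lazy) (captured); then any character except [yug], then optionally the literal 'v' (captured); then one or more of any character, then zero or more of a non-digit, then one or more of a literal 'g' (captured as 'key').
The match spans [3:18] → 'au3j227rv6kdggg'.

(3, 18)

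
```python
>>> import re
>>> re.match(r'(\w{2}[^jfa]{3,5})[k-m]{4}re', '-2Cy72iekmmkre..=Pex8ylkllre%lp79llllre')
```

Pattern: exactly 2 of a word character, then 3 to 5 of any character except [jfa] (captured); then exactly 4 of a character in [k-m], then the literal 're'.
`match` is anchored at position 0; if the pattern doesn't fit there, it returns None.
Here position 0 doesn't satisfy it, so the call returns None.

None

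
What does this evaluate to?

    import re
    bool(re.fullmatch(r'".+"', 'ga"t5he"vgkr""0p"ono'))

False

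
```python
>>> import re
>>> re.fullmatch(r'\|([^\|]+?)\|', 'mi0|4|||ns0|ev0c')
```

None

For `fullmatch`, every character of the input must be accounted for by the pattern.
Here the string isn't matched end-to-end, so the call returns None.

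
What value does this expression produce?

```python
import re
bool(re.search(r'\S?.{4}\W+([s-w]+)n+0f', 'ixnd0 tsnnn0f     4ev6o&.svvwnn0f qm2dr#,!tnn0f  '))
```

True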